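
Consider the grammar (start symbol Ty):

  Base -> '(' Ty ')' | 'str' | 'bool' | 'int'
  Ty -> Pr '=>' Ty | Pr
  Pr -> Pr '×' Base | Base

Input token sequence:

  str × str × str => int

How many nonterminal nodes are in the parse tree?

[Ty [Pr [Pr [Pr [Base str]] × [Base str]] × [Base str]] => [Ty [Pr [Base int]]]]

10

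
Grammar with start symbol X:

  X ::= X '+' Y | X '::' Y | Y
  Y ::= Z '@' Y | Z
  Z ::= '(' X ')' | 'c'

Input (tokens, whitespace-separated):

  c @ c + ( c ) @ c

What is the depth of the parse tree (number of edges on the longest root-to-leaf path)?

[X [X [Y [Z c] @ [Y [Z c]]]] + [Y [Z ( [X [Y [Z c]]] )] @ [Y [Z c]]]]

6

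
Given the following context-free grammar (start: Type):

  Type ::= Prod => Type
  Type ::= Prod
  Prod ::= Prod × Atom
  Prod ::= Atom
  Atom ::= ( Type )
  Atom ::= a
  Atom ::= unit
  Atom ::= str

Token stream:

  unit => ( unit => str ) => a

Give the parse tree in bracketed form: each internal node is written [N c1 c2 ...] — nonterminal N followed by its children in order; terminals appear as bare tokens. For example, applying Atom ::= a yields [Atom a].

Type
Prod => Type
Atom => Type
unit => Type
unit => Prod => Type
unit => Atom => Type
unit => ( Type ) => Type
unit => ( Prod => Type ) => Type
unit => ( Atom => Type ) => Type
unit => ( unit => Type ) => Type
unit => ( unit => Prod ) => Type
unit => ( unit => Atom ) => Type
unit => ( unit => str ) => Type
unit => ( unit => str ) => Prod
unit => ( unit => str ) => Atom
unit => ( unit => str ) => a

[Type [Prod [Atom unit]] => [Type [Prod [Atom ( [Type [Prod [Atom unit]] => [Type [Prod [Atom str]]]] )]] => [Type [Prod [Atom a]]]]]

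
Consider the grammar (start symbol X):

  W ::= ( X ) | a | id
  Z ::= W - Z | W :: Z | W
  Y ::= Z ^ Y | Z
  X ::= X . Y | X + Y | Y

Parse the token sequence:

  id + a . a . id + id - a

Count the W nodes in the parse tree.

6

[X [X [X [X [X [Y [Z [W id]]]] + [Y [Z [W a]]]] . [Y [Z [W a]]]] . [Y [Z [W id]]]] + [Y [Z [W id] - [Z [W a]]]]]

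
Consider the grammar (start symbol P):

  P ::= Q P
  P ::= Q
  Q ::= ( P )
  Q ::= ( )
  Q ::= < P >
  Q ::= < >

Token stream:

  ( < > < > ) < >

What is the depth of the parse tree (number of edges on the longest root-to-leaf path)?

5

[P [Q ( [P [Q < >] [P [Q < >]]] )] [P [Q < >]]]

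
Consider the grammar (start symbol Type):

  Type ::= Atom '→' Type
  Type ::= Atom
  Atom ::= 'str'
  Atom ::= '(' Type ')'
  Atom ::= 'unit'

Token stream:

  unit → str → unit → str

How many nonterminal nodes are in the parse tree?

[Type [Atom unit] → [Type [Atom str] → [Type [Atom unit] → [Type [Atom str]]]]]

8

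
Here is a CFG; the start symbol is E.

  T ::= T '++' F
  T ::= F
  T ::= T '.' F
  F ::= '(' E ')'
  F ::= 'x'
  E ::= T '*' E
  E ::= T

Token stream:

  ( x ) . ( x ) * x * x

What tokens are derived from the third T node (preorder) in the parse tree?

x

[E [T [T [F ( [E [T [F x]]] )]] . [F ( [E [T [F x]]] )]] * [E [T [F x]] * [E [T [F x]]]]]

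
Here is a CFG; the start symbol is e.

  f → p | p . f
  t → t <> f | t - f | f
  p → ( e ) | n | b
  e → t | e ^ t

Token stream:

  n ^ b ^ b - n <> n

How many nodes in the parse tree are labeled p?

5

[e [e [e [t [f [p n]]]] ^ [t [f [p b]]]] ^ [t [t [t [f [p b]]] - [f [p n]]] <> [f [p n]]]]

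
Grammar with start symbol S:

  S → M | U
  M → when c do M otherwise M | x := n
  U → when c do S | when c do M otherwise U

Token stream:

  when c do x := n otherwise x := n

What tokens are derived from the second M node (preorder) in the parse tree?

[S [M when c do [M x := n] otherwise [M x := n]]]

x := n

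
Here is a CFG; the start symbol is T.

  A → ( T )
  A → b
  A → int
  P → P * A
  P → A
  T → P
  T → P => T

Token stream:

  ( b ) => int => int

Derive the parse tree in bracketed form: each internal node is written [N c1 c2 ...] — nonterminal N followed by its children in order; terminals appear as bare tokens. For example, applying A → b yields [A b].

T
P => T
A => T
( T ) => T
( P ) => T
( A ) => T
( b ) => T
( b ) => P => T
( b ) => A => T
( b ) => int => T
( b ) => int => P
( b ) => int => A
( b ) => int => int

[T [P [A ( [T [P [A b]]] )]] => [T [P [A int]] => [T [P [A int]]]]]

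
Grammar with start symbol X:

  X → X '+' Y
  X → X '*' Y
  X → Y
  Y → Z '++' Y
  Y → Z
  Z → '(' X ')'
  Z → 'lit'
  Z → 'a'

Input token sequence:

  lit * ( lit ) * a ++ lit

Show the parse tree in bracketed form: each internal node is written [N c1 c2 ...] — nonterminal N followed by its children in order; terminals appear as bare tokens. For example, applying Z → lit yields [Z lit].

X
X * Y
X * Y * Y
Y * Y * Y
Z * Y * Y
lit * Y * Y
lit * Z * Y
lit * ( X ) * Y
lit * ( Y ) * Y
lit * ( Z ) * Y
lit * ( lit ) * Y
lit * ( lit ) * Z ++ Y
lit * ( lit ) * a ++ Y
lit * ( lit ) * a ++ Z
lit * ( lit ) * a ++ lit

[X [X [X [Y [Z lit]]] * [Y [Z ( [X [Y [Z lit]]] )]]] * [Y [Z a] ++ [Y [Z lit]]]]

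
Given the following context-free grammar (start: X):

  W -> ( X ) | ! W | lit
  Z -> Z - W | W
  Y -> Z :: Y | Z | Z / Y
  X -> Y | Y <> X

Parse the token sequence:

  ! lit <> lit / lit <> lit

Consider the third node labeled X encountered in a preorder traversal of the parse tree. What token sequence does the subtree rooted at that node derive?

[X [Y [Z [W ! [W lit]]]] <> [X [Y [Z [W lit]] / [Y [Z [W lit]]]] <> [X [Y [Z [W lit]]]]]]

lit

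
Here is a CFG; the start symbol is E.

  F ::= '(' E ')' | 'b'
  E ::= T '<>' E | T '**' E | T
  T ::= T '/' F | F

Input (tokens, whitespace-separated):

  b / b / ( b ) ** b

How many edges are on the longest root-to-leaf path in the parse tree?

[E [T [T [T [F b]] / [F b]] / [F ( [E [T [F b]]] )]] ** [E [T [F b]]]]

6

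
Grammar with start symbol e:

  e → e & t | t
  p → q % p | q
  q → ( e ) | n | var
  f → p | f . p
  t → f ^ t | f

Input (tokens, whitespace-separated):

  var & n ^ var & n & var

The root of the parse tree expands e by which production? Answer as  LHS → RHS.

e → e & t

[e [e [e [e [t [f [p [q var]]]]] & [t [f [p [q n]]] ^ [t [f [p [q var]]]]]] & [t [f [p [q n]]]]] & [t [f [p [q var]]]]]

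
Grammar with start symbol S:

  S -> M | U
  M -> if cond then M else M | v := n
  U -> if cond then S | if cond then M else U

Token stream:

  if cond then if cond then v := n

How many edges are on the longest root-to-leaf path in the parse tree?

6

[S [U if cond then [S [U if cond then [S [M v := n]]]]]]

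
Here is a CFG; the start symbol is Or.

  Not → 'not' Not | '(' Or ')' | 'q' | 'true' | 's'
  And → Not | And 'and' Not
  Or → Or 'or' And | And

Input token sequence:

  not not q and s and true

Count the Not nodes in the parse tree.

[Or [And [And [And [Not not [Not not [Not q]]]] and [Not s]] and [Not true]]]

5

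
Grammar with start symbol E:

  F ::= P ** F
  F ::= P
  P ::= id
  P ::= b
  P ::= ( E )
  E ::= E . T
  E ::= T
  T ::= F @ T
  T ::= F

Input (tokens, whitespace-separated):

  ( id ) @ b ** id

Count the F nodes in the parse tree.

4

[E [T [F [P ( [E [T [F [P id]]]] )]] @ [T [F [P b] ** [F [P id]]]]]]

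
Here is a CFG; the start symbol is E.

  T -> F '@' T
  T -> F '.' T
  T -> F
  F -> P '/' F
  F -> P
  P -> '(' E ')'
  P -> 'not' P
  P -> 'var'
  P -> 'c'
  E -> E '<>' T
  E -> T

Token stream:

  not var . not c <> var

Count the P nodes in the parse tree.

[E [E [T [F [P not [P var]]] . [T [F [P not [P c]]]]]] <> [T [F [P var]]]]

5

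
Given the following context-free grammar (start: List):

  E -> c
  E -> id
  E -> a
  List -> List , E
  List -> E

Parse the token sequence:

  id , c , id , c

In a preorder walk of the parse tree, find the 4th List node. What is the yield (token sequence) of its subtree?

[List [List [List [List [E id]] , [E c]] , [E id]] , [E c]]

id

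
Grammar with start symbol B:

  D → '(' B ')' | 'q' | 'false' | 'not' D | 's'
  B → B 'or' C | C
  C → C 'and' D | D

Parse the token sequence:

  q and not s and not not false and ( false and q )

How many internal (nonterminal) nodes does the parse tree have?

[B [C [C [C [C [D q]] and [D not [D s]]] and [D not [D not [D false]]]] and [D ( [B [C [C [D false]] and [D q]]] )]]]

17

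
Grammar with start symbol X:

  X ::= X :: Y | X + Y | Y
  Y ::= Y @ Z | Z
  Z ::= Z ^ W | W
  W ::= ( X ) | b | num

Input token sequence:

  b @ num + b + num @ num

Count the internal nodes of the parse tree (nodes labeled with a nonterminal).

18

[X [X [X [Y [Y [Z [W b]]] @ [Z [W num]]]] + [Y [Z [W b]]]] + [Y [Y [Z [W num]]] @ [Z [W num]]]]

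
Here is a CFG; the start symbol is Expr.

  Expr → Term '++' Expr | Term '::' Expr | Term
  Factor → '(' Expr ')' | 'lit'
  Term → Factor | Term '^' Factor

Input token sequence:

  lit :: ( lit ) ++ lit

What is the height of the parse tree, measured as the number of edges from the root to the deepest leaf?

[Expr [Term [Factor lit]] :: [Expr [Term [Factor ( [Expr [Term [Factor lit]]] )]] ++ [Expr [Term [Factor lit]]]]]

7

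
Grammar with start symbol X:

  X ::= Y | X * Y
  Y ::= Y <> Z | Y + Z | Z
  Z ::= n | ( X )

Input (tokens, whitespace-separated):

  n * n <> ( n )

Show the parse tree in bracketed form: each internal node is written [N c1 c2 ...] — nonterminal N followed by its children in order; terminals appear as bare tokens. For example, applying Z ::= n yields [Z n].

X
X * Y
Y * Y
Z * Y
n * Y
n * Y <> Z
n * Z <> Z
n * n <> Z
n * n <> ( X )
n * n <> ( Y )
n * n <> ( Z )
n * n <> ( n )

[X [X [Y [Z n]]] * [Y [Y [Z n]] <> [Z ( [X [Y [Z n]]] )]]]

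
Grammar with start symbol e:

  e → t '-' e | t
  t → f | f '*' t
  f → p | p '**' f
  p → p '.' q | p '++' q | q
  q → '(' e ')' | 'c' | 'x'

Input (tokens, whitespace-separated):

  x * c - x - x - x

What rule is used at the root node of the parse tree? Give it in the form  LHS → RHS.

[e [t [f [p [q x]]] * [t [f [p [q c]]]]] - [e [t [f [p [q x]]]] - [e [t [f [p [q x]]]] - [e [t [f [p [q x]]]]]]]]

e → t '-' e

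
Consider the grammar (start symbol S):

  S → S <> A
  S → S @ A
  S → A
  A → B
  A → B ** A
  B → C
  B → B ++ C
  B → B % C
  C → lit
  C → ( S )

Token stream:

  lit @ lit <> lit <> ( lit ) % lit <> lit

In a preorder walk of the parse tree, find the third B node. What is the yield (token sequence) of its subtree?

lit

[S [S [S [S [S [A [B [C lit]]]] @ [A [B [C lit]]]] <> [A [B [C lit]]]] <> [A [B [B [C ( [S [A [B [C lit]]]] )]] % [C lit]]]] <> [A [B [C lit]]]]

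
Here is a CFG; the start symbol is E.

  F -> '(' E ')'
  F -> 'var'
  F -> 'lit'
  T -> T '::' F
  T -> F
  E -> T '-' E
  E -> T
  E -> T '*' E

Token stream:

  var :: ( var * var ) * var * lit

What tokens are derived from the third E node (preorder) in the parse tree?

[E [T [T [F var]] :: [F ( [E [T [F var]] * [E [T [F var]]]] )]] * [E [T [F var]] * [E [T [F lit]]]]]

var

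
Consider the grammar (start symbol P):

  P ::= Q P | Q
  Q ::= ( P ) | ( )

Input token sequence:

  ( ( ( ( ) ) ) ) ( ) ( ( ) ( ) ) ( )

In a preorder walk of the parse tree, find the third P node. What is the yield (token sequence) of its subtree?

[P [Q ( [P [Q ( [P [Q ( [P [Q ( )]] )]] )]] )] [P [Q ( )] [P [Q ( [P [Q ( )] [P [Q ( )]]] )] [P [Q ( )]]]]]

( ( ) )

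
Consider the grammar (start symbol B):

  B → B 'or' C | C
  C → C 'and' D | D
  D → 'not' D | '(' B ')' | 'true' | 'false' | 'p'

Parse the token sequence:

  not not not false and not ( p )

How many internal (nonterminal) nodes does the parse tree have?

[B [C [C [D not [D not [D not [D false]]]]] and [D not [D ( [B [C [D p]]] )]]]]

12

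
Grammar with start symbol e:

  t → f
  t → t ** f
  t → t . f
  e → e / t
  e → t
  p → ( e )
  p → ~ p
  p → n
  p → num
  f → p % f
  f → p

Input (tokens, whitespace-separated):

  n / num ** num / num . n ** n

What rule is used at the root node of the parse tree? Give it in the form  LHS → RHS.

[e [e [e [t [f [p n]]]] / [t [t [f [p num]]] ** [f [p num]]]] / [t [t [t [f [p num]]] . [f [p n]]] ** [f [p n]]]]

e → e / t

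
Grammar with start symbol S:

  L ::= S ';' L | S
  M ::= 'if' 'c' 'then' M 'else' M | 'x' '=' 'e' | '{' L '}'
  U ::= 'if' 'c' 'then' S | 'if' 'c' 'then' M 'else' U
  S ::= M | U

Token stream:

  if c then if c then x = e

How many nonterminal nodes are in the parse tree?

[S [U if c then [S [U if c then [S [M x = e]]]]]]

6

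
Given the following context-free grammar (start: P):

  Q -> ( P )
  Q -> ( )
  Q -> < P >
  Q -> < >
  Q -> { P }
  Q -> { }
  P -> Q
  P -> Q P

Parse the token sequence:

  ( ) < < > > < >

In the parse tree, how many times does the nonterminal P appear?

[P [Q ( )] [P [Q < [P [Q < >]] >] [P [Q < >]]]]

4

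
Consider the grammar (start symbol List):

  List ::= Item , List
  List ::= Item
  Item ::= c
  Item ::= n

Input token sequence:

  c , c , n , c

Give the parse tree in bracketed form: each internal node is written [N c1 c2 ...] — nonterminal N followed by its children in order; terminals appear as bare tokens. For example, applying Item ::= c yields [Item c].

[List [Item c] , [List [Item c] , [List [Item n] , [List [Item c]]]]]

List
Item , List
c , List
c , Item , List
c , c , List
c , c , Item , List
c , c , n , List
c , c , n , Item
c , c , n , c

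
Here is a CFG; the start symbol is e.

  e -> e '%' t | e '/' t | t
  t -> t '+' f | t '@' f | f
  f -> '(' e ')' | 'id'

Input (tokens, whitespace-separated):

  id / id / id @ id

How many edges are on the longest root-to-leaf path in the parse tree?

5

[e [e [e [t [f id]]] / [t [f id]]] / [t [t [f id]] @ [f id]]]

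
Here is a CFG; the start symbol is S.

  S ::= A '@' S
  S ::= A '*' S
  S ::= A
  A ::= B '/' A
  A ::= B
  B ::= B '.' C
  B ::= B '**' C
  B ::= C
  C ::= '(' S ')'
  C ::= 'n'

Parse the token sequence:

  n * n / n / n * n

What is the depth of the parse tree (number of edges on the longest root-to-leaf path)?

[S [A [B [C n]]] * [S [A [B [C n]] / [A [B [C n]] / [A [B [C n]]]]] * [S [A [B [C n]]]]]]

7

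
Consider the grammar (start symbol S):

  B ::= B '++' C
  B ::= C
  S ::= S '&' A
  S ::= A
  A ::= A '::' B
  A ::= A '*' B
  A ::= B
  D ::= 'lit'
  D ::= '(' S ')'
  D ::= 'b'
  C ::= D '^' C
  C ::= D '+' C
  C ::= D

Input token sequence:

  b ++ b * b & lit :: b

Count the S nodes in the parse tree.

2

[S [S [A [A [B [B [C [D b]]] ++ [C [D b]]]] * [B [C [D b]]]]] & [A [A [B [C [D lit]]]] :: [B [C [D b]]]]]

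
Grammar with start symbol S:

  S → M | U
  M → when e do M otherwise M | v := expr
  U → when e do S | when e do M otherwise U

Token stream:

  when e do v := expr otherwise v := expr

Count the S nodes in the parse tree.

1

[S [M when e do [M v := expr] otherwise [M v := expr]]]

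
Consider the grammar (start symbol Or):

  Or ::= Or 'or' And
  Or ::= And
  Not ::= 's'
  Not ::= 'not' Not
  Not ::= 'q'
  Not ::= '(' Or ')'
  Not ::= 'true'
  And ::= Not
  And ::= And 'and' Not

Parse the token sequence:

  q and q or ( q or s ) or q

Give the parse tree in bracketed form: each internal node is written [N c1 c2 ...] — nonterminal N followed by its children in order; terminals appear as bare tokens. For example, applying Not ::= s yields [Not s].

[Or [Or [Or [And [And [Not q]] and [Not q]]] or [And [Not ( [Or [Or [And [Not q]]] or [And [Not s]]] )]]] or [And [Not q]]]

Or
Or or And
Or or And or And
And or And or And
And and Not or And or And
Not and Not or And or And
q and Not or And or And
q and q or And or And
q and q or Not or And
q and q or ( Or ) or And
q and q or ( Or or And ) or And
q and q or ( And or And ) or And
q and q or ( Not or And ) or And
q and q or ( q or And ) or And
q and q or ( q or Not ) or And
q and q or ( q or s ) or And
q and q or ( q or s ) or Not
q and q or ( q or s ) or q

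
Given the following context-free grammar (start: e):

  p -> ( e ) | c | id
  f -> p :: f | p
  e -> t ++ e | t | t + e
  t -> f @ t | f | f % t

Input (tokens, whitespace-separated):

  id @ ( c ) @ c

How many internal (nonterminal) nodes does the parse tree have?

[e [t [f [p id]] @ [t [f [p ( [e [t [f [p c]]]] )]] @ [t [f [p c]]]]]]

14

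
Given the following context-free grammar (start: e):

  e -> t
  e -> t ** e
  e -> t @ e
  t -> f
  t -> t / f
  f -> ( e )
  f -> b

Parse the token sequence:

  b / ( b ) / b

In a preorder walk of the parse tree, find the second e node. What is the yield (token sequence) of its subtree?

b

[e [t [t [t [f b]] / [f ( [e [t [f b]]] )]] / [f b]]]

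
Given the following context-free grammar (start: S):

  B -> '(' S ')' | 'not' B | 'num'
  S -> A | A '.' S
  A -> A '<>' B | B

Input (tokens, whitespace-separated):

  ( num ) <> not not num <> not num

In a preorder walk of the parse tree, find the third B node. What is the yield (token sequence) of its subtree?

not not num

[S [A [A [A [B ( [S [A [B num]]] )]] <> [B not [B not [B num]]]] <> [B not [B num]]]]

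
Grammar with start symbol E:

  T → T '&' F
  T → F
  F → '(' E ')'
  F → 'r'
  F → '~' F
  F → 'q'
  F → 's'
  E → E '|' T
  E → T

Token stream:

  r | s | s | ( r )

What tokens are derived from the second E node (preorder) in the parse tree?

[E [E [E [E [T [F r]]] | [T [F s]]] | [T [F s]]] | [T [F ( [E [T [F r]]] )]]]

r | s | s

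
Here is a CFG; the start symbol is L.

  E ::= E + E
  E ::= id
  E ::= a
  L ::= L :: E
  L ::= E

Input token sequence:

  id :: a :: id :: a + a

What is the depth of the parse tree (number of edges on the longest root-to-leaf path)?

[L [L [L [L [E id]] :: [E a]] :: [E id]] :: [E [E a] + [E a]]]

5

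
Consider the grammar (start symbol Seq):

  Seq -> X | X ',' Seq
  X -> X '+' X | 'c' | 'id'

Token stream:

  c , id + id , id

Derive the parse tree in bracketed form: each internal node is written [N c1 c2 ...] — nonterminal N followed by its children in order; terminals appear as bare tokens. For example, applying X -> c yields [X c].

Seq
X , Seq
c , Seq
c , X , Seq
c , X + X , Seq
c , id + X , Seq
c , id + id , Seq
c , id + id , X
c , id + id , id

[Seq [X c] , [Seq [X [X id] + [X id]] , [Seq [X id]]]]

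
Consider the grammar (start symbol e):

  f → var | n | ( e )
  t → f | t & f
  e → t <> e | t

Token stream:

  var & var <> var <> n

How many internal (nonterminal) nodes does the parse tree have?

[e [t [t [f var]] & [f var]] <> [e [t [f var]] <> [e [t [f n]]]]]

11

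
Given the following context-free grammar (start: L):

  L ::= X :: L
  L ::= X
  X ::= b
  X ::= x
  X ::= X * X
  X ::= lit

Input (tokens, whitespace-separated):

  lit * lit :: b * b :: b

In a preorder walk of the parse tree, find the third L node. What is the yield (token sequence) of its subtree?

[L [X [X lit] * [X lit]] :: [L [X [X b] * [X b]] :: [L [X b]]]]

b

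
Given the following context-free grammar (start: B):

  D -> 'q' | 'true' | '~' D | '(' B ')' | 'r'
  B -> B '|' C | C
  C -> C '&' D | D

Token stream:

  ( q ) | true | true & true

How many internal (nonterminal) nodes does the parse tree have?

14

[B [B [B [C [D ( [B [C [D q]]] )]]] | [C [D true]]] | [C [C [D true]] & [D true]]]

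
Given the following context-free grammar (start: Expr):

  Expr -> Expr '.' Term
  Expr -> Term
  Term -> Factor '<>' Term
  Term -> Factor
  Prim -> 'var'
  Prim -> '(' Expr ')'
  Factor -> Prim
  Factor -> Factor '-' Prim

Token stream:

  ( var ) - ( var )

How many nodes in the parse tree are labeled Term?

[Expr [Term [Factor [Factor [Prim ( [Expr [Term [Factor [Prim var]]]] )]] - [Prim ( [Expr [Term [Factor [Prim var]]]] )]]]]

3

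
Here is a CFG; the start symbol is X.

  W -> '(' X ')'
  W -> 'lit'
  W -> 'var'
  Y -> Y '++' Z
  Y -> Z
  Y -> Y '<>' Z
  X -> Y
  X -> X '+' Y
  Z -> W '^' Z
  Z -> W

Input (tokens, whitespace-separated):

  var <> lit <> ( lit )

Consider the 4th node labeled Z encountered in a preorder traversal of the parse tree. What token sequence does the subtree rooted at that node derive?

[X [Y [Y [Y [Z [W var]]] <> [Z [W lit]]] <> [Z [W ( [X [Y [Z [W lit]]]] )]]]]

lit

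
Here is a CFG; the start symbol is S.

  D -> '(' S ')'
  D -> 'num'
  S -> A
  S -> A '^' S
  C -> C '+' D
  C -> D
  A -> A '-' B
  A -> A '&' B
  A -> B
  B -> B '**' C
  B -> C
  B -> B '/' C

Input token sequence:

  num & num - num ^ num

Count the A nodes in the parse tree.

[S [A [A [A [B [C [D num]]]] & [B [C [D num]]]] - [B [C [D num]]]] ^ [S [A [B [C [D num]]]]]]

4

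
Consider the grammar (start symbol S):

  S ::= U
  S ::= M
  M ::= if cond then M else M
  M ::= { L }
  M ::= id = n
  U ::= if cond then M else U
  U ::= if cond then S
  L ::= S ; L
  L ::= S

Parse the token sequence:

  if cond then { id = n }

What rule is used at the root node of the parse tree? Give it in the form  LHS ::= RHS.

S ::= U

[S [U if cond then [S [M { [L [S [M id = n]]] }]]]]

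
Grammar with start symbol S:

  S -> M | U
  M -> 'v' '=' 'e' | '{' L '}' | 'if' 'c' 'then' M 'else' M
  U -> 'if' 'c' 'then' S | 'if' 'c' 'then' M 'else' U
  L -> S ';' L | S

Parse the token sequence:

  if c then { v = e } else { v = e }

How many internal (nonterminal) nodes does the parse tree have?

10

[S [M if c then [M { [L [S [M v = e]]] }] else [M { [L [S [M v = e]]] }]]]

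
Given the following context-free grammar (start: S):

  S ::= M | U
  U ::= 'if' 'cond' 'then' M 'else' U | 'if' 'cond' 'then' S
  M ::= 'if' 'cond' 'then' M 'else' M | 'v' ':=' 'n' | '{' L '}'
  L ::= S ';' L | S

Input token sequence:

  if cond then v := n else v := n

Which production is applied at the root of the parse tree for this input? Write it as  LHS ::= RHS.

[S [M if cond then [M v := n] else [M v := n]]]

S ::= M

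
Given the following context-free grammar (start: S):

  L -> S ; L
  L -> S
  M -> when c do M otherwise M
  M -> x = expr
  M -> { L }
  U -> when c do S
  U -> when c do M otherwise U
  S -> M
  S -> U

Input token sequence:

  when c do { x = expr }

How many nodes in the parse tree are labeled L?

[S [U when c do [S [M { [L [S [M x = expr]]] }]]]]

1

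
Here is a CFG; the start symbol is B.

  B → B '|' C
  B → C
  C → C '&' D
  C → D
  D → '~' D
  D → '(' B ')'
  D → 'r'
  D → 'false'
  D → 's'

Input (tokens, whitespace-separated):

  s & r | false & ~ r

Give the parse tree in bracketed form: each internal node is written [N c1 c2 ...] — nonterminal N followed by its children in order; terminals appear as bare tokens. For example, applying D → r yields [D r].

[B [B [C [C [D s]] & [D r]]] | [C [C [D false]] & [D ~ [D r]]]]

B
B | C
C | C
C & D | C
D & D | C
s & D | C
s & r | C
s & r | C & D
s & r | D & D
s & r | false & D
s & r | false & ~ D
s & r | false & ~ r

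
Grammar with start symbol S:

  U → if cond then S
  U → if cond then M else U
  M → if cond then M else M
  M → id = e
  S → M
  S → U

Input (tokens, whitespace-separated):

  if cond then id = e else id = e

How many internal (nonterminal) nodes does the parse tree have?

4

[S [M if cond then [M id = e] else [M id = e]]]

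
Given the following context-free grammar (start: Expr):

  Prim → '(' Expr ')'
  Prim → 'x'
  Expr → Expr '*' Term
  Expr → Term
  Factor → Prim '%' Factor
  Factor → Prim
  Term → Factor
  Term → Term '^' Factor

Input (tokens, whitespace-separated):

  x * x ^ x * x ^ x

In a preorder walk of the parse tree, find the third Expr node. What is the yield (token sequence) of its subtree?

[Expr [Expr [Expr [Term [Factor [Prim x]]]] * [Term [Term [Factor [Prim x]]] ^ [Factor [Prim x]]]] * [Term [Term [Factor [Prim x]]] ^ [Factor [Prim x]]]]

x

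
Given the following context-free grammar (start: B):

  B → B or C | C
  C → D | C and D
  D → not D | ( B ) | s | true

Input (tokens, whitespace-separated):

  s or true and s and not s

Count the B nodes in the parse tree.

2

[B [B [C [D s]]] or [C [C [C [D true]] and [D s]] and [D not [D s]]]]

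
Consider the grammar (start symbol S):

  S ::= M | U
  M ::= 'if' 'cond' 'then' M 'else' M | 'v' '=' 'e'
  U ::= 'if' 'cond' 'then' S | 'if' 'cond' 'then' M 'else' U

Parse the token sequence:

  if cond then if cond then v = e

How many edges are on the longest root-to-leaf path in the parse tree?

[S [U if cond then [S [U if cond then [S [M v = e]]]]]]

6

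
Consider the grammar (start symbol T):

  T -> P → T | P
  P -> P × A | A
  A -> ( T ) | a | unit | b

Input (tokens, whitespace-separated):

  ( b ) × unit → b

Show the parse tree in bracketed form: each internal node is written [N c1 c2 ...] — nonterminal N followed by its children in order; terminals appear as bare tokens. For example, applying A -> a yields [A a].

[T [P [P [A ( [T [P [A b]]] )]] × [A unit]] → [T [P [A b]]]]

T
P → T
P × A → T
A × A → T
( T ) × A → T
( P ) × A → T
( A ) × A → T
( b ) × A → T
( b ) × unit → T
( b ) × unit → P
( b ) × unit → A
( b ) × unit → b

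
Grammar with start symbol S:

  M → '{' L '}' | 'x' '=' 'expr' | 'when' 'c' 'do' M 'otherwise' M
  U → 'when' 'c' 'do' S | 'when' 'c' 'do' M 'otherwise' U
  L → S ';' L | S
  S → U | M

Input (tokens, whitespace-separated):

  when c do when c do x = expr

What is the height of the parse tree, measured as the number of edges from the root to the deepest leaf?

[S [U when c do [S [U when c do [S [M x = expr]]]]]]

6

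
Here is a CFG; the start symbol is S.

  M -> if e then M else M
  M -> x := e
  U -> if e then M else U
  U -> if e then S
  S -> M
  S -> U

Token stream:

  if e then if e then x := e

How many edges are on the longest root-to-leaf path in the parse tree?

6

[S [U if e then [S [U if e then [S [M x := e]]]]]]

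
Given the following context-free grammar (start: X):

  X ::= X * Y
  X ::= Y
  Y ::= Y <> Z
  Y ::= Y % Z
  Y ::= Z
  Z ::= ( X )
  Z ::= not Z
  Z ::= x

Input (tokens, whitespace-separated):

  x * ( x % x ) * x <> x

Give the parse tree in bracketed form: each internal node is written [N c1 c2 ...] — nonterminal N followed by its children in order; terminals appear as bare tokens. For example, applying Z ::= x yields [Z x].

X
X * Y
X * Y * Y
Y * Y * Y
Z * Y * Y
x * Y * Y
x * Z * Y
x * ( X ) * Y
x * ( Y ) * Y
x * ( Y % Z ) * Y
x * ( Z % Z ) * Y
x * ( x % Z ) * Y
x * ( x % x ) * Y
x * ( x % x ) * Y <> Z
x * ( x % x ) * Z <> Z
x * ( x % x ) * x <> Z
x * ( x % x ) * x <> x

[X [X [X [Y [Z x]]] * [Y [Z ( [X [Y [Y [Z x]] % [Z x]]] )]]] * [Y [Y [Z x]] <> [Z x]]]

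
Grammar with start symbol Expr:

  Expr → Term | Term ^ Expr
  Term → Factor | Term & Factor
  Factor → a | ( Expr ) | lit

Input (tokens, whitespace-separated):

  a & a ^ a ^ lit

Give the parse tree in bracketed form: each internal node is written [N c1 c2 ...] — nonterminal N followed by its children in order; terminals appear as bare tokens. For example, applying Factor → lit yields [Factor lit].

[Expr [Term [Term [Factor a]] & [Factor a]] ^ [Expr [Term [Factor a]] ^ [Expr [Term [Factor lit]]]]]

Expr
Term ^ Expr
Term & Factor ^ Expr
Factor & Factor ^ Expr
a & Factor ^ Expr
a & a ^ Expr
a & a ^ Term ^ Expr
a & a ^ Factor ^ Expr
a & a ^ a ^ Expr
a & a ^ a ^ Term
a & a ^ a ^ Factor
a & a ^ a ^ lit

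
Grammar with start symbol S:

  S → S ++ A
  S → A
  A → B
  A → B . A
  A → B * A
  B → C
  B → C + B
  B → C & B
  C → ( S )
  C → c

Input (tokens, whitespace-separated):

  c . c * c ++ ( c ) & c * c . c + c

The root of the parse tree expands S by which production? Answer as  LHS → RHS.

[S [S [A [B [C c]] . [A [B [C c]] * [A [B [C c]]]]]] ++ [A [B [C ( [S [A [B [C c]]]] )] & [B [C c]]] * [A [B [C c]] . [A [B [C c] + [B [C c]]]]]]]

S → S ++ A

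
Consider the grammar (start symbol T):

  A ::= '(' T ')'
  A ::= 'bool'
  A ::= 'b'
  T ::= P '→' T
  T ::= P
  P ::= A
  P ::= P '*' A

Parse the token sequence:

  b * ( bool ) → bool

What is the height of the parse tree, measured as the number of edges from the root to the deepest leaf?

[T [P [P [A b]] * [A ( [T [P [A bool]]] )]] → [T [P [A bool]]]]

6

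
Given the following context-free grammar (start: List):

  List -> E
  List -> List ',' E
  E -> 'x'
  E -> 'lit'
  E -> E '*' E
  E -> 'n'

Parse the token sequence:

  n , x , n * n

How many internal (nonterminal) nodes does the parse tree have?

8

[List [List [List [E n]] , [E x]] , [E [E n] * [E n]]]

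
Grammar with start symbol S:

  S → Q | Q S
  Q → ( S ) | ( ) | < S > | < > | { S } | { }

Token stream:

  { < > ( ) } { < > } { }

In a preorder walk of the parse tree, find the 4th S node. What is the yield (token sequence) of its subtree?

{ < > } { }

[S [Q { [S [Q < >] [S [Q ( )]]] }] [S [Q { [S [Q < >]] }] [S [Q { }]]]]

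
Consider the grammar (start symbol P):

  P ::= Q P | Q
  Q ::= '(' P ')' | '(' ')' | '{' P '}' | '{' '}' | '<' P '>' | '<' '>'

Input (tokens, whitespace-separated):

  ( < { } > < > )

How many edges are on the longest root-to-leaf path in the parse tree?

[P [Q ( [P [Q < [P [Q { }]] >] [P [Q < >]]] )]]

6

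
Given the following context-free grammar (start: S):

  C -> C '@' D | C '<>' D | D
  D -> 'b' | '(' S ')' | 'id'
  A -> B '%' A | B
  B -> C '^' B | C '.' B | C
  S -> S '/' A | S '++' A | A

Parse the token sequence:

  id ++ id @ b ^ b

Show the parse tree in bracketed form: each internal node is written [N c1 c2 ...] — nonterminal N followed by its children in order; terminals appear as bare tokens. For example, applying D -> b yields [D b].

[S [S [A [B [C [D id]]]]] ++ [A [B [C [C [D id]] @ [D b]] ^ [B [C [D b]]]]]]

S
S ++ A
A ++ A
B ++ A
C ++ A
D ++ A
id ++ A
id ++ B
id ++ C ^ B
id ++ C @ D ^ B
id ++ D @ D ^ B
id ++ id @ D ^ B
id ++ id @ b ^ B
id ++ id @ b ^ C
id ++ id @ b ^ D
id ++ id @ b ^ b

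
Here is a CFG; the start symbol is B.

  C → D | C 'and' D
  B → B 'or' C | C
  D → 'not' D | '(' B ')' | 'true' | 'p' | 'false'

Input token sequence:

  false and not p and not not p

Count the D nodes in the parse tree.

[B [C [C [C [D false]] and [D not [D p]]] and [D not [D not [D p]]]]]

6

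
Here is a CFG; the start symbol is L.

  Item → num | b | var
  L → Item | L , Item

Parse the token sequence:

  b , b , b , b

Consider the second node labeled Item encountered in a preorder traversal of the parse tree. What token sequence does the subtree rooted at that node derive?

b

[L [L [L [L [Item b]] , [Item b]] , [Item b]] , [Item b]]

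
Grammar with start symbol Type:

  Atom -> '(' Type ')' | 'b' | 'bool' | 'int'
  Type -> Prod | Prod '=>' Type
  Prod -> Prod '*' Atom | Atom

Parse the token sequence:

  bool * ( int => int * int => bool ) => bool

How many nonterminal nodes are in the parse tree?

19

[Type [Prod [Prod [Atom bool]] * [Atom ( [Type [Prod [Atom int]] => [Type [Prod [Prod [Atom int]] * [Atom int]] => [Type [Prod [Atom bool]]]]] )]] => [Type [Prod [Atom bool]]]]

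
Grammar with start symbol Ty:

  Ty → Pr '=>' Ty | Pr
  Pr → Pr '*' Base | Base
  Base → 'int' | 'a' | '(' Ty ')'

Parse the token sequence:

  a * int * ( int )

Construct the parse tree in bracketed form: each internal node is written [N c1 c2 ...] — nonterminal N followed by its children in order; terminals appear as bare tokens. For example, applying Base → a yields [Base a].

[Ty [Pr [Pr [Pr [Base a]] * [Base int]] * [Base ( [Ty [Pr [Base int]]] )]]]

Ty
Pr
Pr * Base
Pr * Base * Base
Base * Base * Base
a * Base * Base
a * int * Base
a * int * ( Ty )
a * int * ( Pr )
a * int * ( Base )
a * int * ( int )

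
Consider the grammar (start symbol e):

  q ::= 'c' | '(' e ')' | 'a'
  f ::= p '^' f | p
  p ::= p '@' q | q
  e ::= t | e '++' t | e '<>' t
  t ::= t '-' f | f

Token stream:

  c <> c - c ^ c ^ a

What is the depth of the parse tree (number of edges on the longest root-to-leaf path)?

7

[e [e [t [f [p [q c]]]]] <> [t [t [f [p [q c]]]] - [f [p [q c]] ^ [f [p [q c]] ^ [f [p [q a]]]]]]]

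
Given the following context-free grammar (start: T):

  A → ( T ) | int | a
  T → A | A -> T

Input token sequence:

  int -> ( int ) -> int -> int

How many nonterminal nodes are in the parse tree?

[T [A int] -> [T [A ( [T [A int]] )] -> [T [A int] -> [T [A int]]]]]

10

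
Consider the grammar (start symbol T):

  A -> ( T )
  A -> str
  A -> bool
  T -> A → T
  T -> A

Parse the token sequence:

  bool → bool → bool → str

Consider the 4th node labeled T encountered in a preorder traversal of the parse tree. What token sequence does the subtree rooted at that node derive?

str

[T [A bool] → [T [A bool] → [T [A bool] → [T [A str]]]]]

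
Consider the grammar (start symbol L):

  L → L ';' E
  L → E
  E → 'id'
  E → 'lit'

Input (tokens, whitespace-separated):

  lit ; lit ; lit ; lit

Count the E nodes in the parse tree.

4

[L [L [L [L [E lit]] ; [E lit]] ; [E lit]] ; [E lit]]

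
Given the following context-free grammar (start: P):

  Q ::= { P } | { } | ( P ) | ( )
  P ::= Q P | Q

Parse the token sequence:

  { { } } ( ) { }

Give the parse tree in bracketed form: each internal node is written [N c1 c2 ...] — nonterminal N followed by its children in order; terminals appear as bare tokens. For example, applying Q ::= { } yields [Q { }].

[P [Q { [P [Q { }]] }] [P [Q ( )] [P [Q { }]]]]

P
Q P
{ P } P
{ Q } P
{ { } } P
{ { } } Q P
{ { } } ( ) P
{ { } } ( ) Q
{ { } } ( ) { }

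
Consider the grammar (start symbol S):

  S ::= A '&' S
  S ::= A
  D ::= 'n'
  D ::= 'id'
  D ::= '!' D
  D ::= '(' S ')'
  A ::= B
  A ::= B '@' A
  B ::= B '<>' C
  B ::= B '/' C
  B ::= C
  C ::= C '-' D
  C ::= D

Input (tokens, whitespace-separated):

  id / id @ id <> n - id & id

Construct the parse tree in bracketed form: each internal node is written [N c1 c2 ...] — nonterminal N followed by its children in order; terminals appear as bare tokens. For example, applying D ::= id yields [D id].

[S [A [B [B [C [D id]]] / [C [D id]]] @ [A [B [B [C [D id]]] <> [C [C [D n]] - [D id]]]]] & [S [A [B [C [D id]]]]]]

S
A & S
B @ A & S
B / C @ A & S
C / C @ A & S
D / C @ A & S
id / C @ A & S
id / D @ A & S
id / id @ A & S
id / id @ B & S
id / id @ B <> C & S
id / id @ C <> C & S
id / id @ D <> C & S
id / id @ id <> C & S
id / id @ id <> C - D & S
id / id @ id <> D - D & S
id / id @ id <> n - D & S
id / id @ id <> n - id & S
id / id @ id <> n - id & A
id / id @ id <> n - id & B
id / id @ id <> n - id & C
id / id @ id <> n - id & D
id / id @ id <> n - id & id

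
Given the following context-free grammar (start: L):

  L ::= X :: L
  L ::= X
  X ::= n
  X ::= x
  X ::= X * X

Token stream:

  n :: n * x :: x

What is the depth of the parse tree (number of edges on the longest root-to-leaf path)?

[L [X n] :: [L [X [X n] * [X x]] :: [L [X x]]]]

4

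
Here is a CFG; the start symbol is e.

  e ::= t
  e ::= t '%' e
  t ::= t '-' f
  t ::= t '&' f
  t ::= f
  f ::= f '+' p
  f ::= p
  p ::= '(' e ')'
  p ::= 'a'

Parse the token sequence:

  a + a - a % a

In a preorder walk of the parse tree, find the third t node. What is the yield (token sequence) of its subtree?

[e [t [t [f [f [p a]] + [p a]]] - [f [p a]]] % [e [t [f [p a]]]]]

a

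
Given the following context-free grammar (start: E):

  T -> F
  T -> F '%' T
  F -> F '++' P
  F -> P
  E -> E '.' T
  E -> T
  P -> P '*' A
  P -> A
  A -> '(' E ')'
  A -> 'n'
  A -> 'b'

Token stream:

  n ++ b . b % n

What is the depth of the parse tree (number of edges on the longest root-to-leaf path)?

[E [E [T [F [F [P [A n]]] ++ [P [A b]]]]] . [T [F [P [A b]]] % [T [F [P [A n]]]]]]

7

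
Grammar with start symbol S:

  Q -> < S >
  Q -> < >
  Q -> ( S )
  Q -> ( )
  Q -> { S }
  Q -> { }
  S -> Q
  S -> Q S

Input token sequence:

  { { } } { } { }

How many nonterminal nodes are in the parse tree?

[S [Q { [S [Q { }]] }] [S [Q { }] [S [Q { }]]]]

8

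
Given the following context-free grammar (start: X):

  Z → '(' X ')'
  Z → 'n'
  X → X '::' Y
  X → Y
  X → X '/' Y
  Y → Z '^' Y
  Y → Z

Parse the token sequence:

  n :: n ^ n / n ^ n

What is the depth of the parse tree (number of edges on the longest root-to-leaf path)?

5

[X [X [X [Y [Z n]]] :: [Y [Z n] ^ [Y [Z n]]]] / [Y [Z n] ^ [Y [Z n]]]]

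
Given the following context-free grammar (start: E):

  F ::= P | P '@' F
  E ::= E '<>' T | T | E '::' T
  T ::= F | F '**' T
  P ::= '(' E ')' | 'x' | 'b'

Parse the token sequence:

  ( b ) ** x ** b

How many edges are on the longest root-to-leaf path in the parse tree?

[E [T [F [P ( [E [T [F [P b]]]] )]] ** [T [F [P x]] ** [T [F [P b]]]]]]

8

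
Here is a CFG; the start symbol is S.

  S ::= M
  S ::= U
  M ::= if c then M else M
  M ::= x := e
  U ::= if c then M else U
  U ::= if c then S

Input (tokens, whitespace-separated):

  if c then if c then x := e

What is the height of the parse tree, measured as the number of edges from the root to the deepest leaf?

[S [U if c then [S [U if c then [S [M x := e]]]]]]

6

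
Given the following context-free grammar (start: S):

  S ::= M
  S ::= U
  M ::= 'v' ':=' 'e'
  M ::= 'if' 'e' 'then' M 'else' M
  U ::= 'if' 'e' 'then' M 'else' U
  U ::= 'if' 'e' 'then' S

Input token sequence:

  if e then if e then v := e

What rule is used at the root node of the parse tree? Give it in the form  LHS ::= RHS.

[S [U if e then [S [U if e then [S [M v := e]]]]]]

S ::= U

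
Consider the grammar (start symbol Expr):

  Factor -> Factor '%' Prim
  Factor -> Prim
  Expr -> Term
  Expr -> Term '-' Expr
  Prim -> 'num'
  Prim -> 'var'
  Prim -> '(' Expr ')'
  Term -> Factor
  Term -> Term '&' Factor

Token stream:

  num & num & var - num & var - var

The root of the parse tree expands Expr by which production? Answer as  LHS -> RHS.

[Expr [Term [Term [Term [Factor [Prim num]]] & [Factor [Prim num]]] & [Factor [Prim var]]] - [Expr [Term [Term [Factor [Prim num]]] & [Factor [Prim var]]] - [Expr [Term [Factor [Prim var]]]]]]

Expr -> Term '-' Expr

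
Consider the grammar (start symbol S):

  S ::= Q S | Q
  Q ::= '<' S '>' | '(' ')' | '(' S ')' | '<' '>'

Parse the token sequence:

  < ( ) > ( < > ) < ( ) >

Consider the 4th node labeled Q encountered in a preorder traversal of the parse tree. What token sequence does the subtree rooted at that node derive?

[S [Q < [S [Q ( )]] >] [S [Q ( [S [Q < >]] )] [S [Q < [S [Q ( )]] >]]]]

< >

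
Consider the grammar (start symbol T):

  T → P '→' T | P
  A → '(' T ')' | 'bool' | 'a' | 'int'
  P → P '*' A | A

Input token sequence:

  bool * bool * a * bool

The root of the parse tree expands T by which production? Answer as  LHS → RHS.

T → P

[T [P [P [P [P [A bool]] * [A bool]] * [A a]] * [A bool]]]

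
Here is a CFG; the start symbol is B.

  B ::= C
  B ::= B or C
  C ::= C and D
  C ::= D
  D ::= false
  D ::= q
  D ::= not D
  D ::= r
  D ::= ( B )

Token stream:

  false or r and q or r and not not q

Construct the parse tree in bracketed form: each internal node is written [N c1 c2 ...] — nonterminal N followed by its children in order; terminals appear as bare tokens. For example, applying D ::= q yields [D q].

B
B or C
B or C or C
C or C or C
D or C or C
false or C or C
false or C and D or C
false or D and D or C
false or r and D or C
false or r and q or C
false or r and q or C and D
false or r and q or D and D
false or r and q or r and D
false or r and q or r and not D
false or r and q or r and not not D
false or r and q or r and not not q

[B [B [B [C [D false]]] or [C [C [D r]] and [D q]]] or [C [C [D r]] and [D not [D not [D q]]]]]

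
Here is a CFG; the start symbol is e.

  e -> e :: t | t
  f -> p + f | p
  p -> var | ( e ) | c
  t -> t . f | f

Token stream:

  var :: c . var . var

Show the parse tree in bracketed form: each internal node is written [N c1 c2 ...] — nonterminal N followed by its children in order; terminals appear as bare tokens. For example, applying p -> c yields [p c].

[e [e [t [f [p var]]]] :: [t [t [t [f [p c]]] . [f [p var]]] . [f [p var]]]]

e
e :: t
t :: t
f :: t
p :: t
var :: t
var :: t . f
var :: t . f . f
var :: f . f . f
var :: p . f . f
var :: c . f . f
var :: c . p . f
var :: c . var . f
var :: c . var . p
var :: c . var . var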